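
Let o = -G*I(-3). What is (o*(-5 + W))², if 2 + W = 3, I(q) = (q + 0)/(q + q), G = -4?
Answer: 64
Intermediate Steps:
I(q) = ½ (I(q) = q/((2*q)) = q*(1/(2*q)) = ½)
W = 1 (W = -2 + 3 = 1)
o = 2 (o = -(-4)/2 = -1*(-2) = 2)
(o*(-5 + W))² = (2*(-5 + 1))² = (2*(-4))² = (-8)² = 64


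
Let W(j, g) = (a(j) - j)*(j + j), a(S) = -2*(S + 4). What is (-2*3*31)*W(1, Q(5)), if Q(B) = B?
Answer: 4092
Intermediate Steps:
a(S) = -8 - 2*S (a(S) = -2*(4 + S) = -8 - 2*S)
W(j, g) = 2*j*(-8 - 3*j) (W(j, g) = ((-8 - 2*j) - j)*(j + j) = (-8 - 3*j)*(2*j) = 2*j*(-8 - 3*j))
(-2*3*31)*W(1, Q(5)) = (-2*3*31)*(-2*1*(8 + 3*1)) = (-6*31)*(-2*1*(8 + 3)) = -(-372)*11 = -186*(-22) = 4092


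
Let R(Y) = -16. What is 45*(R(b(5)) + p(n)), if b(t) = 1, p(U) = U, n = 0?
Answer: -720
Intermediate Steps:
45*(R(b(5)) + p(n)) = 45*(-16 + 0) = 45*(-16) = -720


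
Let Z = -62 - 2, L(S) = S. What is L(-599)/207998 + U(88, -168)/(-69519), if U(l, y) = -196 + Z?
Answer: 12437599/14459812962 ≈ 0.00086015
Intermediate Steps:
Z = -64
U(l, y) = -260 (U(l, y) = -196 - 64 = -260)
L(-599)/207998 + U(88, -168)/(-69519) = -599/207998 - 260/(-69519) = -599*1/207998 - 260*(-1/69519) = -599/207998 + 260/69519 = 12437599/14459812962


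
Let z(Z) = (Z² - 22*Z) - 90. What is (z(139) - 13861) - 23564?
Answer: -21252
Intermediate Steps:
z(Z) = -90 + Z² - 22*Z
(z(139) - 13861) - 23564 = ((-90 + 139² - 22*139) - 13861) - 23564 = ((-90 + 19321 - 3058) - 13861) - 23564 = (16173 - 13861) - 23564 = 2312 - 23564 = -21252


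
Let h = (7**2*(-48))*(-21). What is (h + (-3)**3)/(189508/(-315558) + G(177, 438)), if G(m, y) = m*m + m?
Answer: 1557752067/994178084 ≈ 1.5669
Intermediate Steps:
G(m, y) = m + m**2 (G(m, y) = m**2 + m = m + m**2)
h = 49392 (h = (49*(-48))*(-21) = -2352*(-21) = 49392)
(h + (-3)**3)/(189508/(-315558) + G(177, 438)) = (49392 + (-3)**3)/(189508/(-315558) + 177*(1 + 177)) = (49392 - 27)/(189508*(-1/315558) + 177*178) = 49365/(-94754/157779 + 31506) = 49365/(4970890420/157779) = 49365*(157779/4970890420) = 1557752067/994178084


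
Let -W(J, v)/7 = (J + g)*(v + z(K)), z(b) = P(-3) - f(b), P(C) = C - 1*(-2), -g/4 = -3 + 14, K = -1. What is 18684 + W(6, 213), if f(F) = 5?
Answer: 73746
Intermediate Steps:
g = -44 (g = -4*(-3 + 14) = -4*11 = -44)
P(C) = 2 + C (P(C) = C + 2 = 2 + C)
z(b) = -6 (z(b) = (2 - 3) - 1*5 = -1 - 5 = -6)
W(J, v) = -7*(-44 + J)*(-6 + v) (W(J, v) = -7*(J - 44)*(v - 6) = -7*(-44 + J)*(-6 + v))
18684 + W(6, 213) = 18684 + (-1848 + 42*6 + 308*213 - 7*6*213) = 18684 + (-1848 + 252 + 65604 - 8946) = 18684 + 55062 = 73746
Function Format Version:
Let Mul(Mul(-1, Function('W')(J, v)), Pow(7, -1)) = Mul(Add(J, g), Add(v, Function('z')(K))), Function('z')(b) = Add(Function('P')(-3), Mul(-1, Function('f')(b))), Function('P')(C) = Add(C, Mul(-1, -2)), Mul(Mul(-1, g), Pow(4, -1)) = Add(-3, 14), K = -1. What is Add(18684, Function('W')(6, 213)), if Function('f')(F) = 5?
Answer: 73746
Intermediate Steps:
g = -44 (g = Mul(-4, Add(-3, 14)) = Mul(-4, 11) = -44)
Function('P')(C) = Add(2, C) (Function('P')(C) = Add(C, 2) = Add(2, C))
Function('z')(b) = -6 (Function('z')(b) = Add(Add(2, -3), Mul(-1, 5)) = Add(-1, -5) = -6)
Function('W')(J, v) = Mul(-7, Add(-44, J), Add(-6, v)) (Function('W')(J, v) = Mul(-7, Mul(Add(J, -44), Add(v, -6))) = Mul(-7, Mul(Add(-44, J), Add(-6, v))) = Mul(-7, Add(-44, J), Add(-6, v)))
Add(18684, Function('W')(6, 213)) = Add(18684, Add(-1848, Mul(42, 6), Mul(308, 213), Mul(-7, 6, 213))) = Add(18684, Add(-1848, 252, 65604, -8946)) = Add(18684, 55062) = 73746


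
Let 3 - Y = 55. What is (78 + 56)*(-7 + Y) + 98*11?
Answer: -6828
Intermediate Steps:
Y = -52 (Y = 3 - 1*55 = 3 - 55 = -52)
(78 + 56)*(-7 + Y) + 98*11 = (78 + 56)*(-7 - 52) + 98*11 = 134*(-59) + 1078 = -7906 + 1078 = -6828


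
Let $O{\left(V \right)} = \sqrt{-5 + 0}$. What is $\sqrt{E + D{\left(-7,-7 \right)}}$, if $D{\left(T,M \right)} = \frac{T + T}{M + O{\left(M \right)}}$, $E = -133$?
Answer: $\sqrt{7} \sqrt{\frac{131 - 19 i \sqrt{5}}{-7 + i \sqrt{5}}} \approx 0.025307 + 11.454 i$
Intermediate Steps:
$O{\left(V \right)} = i \sqrt{5}$ ($O{\left(V \right)} = \sqrt{-5} = i \sqrt{5}$)
$D{\left(T,M \right)} = \frac{2 T}{M + i \sqrt{5}}$ ($D{\left(T,M \right)} = \frac{T + T}{M + i \sqrt{5}} = \frac{2 T}{M + i \sqrt{5}}$)
$\sqrt{E + D{\left(-7,-7 \right)}} = \sqrt{-133 + 2 \left(-7\right) \frac{1}{-7 + i \sqrt{5}}} = \sqrt{-133 - \frac{14}{-7 + i \sqrt{5}}}$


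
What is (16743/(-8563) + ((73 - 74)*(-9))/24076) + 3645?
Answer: 751060334859/206162788 ≈ 3643.0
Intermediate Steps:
(16743/(-8563) + ((73 - 74)*(-9))/24076) + 3645 = (16743*(-1/8563) - 1*(-9)*(1/24076)) + 3645 = (-16743/8563 + 9*(1/24076)) + 3645 = (-16743/8563 + 9/24076) + 3645 = -403027401/206162788 + 3645 = 751060334859/206162788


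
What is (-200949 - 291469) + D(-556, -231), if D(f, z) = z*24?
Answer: -497962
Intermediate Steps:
D(f, z) = 24*z
(-200949 - 291469) + D(-556, -231) = (-200949 - 291469) + 24*(-231) = -492418 - 5544 = -497962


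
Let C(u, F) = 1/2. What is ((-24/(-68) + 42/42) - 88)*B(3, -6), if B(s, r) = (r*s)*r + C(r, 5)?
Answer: -319641/34 ≈ -9401.2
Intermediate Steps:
C(u, F) = ½
B(s, r) = ½ + s*r² (B(s, r) = (r*s)*r + ½ = s*r² + ½ = ½ + s*r²)
((-24/(-68) + 42/42) - 88)*B(3, -6) = ((-24/(-68) + 42/42) - 88)*(½ + 3*(-6)²) = ((-24*(-1/68) + 42*(1/42)) - 88)*(½ + 3*36) = ((6/17 + 1) - 88)*(½ + 108) = (23/17 - 88)*(217/2) = -1473/17*217/2 = -319641/34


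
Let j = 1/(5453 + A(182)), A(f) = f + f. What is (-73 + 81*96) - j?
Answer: 44808350/5817 ≈ 7703.0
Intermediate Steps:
A(f) = 2*f
j = 1/5817 (j = 1/(5453 + 2*182) = 1/(5453 + 364) = 1/5817 ≈ 0.00017191)
(-73 + 81*96) - j = (-73 + 81*96) - 1*1/5817 = (-73 + 7776) - 1/5817 = 7703 - 1/5817 = 44808350/5817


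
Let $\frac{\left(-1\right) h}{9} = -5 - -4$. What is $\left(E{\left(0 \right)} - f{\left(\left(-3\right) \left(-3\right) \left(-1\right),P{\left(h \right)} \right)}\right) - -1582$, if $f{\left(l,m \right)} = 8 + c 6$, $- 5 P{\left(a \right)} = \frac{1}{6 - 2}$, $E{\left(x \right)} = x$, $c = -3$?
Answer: $1592$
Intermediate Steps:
$h = 9$ ($h = - 9 \left(-5 - -4\right) = - 9 \left(-5 + 4\right) = \left(-9\right) \left(-1\right) = 9$)
$P{\left(a \right)} = - \frac{1}{20}$ ($P{\left(a \right)} = - \frac{1}{5 \left(6 - 2\right)} = - \frac{1}{5 \cdot 4} = \left(- \frac{1}{5}\right) \frac{1}{4} = - \frac{1}{20}$)
$f{\left(l,m \right)} = -10$ ($f{\left(l,m \right)} = 8 - 18 = -10$)
$\left(E{\left(0 \right)} - f{\left(\left(-3\right) \left(-3\right) \left(-1\right),P{\left(h \right)} \right)}\right) - -1582 = \left(0 - -10\right) - -1582 = \left(0 + 10\right) + 1582 = 10 + 1582 = 1592$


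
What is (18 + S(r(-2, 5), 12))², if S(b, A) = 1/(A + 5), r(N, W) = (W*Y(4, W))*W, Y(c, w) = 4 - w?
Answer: 94249/289 ≈ 326.12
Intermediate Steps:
r(N, W) = W²*(4 - W) (r(N, W) = (W*(4 - W))*W = W²*(4 - W))
S(b, A) = 1/(5 + A)
(18 + S(r(-2, 5), 12))² = (18 + 1/(5 + 12))² = (18 + 1/17)² = (307/17)² = 94249/289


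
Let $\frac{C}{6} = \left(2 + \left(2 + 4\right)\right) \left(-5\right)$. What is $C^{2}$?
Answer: $57600$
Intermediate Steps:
$C = -240$ ($C = 6 \left(2 + \left(2 + 4\right)\right) \left(-5\right) = 6 \left(2 + 6\right) \left(-5\right) = 6 \cdot 8 \left(-5\right) = 6 \left(-40\right) = -240$)
$C^{2} = \left(-240\right)^{2} = 57600$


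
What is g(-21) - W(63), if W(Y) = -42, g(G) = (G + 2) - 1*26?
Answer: -3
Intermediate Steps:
g(G) = -24 + G (g(G) = (2 + G) - 26 = -24 + G)
g(-21) - W(63) = (-24 - 21) - 1*(-42) = -45 + 42 = -3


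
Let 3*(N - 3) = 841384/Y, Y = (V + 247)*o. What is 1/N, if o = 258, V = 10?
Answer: 99459/719069 ≈ 0.13832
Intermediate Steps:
Y = 66306 (Y = (10 + 247)*258 = 257*258 = 66306)
N = 719069/99459 (N = 3 + (841384/66306)/3 = 3 + (841384*(1/66306))/3 = 3 + (1/3)*(420692/33153) = 3 + 420692/99459 = 719069/99459 ≈ 7.2298)
1/N = 1/(719069/99459) = 99459/719069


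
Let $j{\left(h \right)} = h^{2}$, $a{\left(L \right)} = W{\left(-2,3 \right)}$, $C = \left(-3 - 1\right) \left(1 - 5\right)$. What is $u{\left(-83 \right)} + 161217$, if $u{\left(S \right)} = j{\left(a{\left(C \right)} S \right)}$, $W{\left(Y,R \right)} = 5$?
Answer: $333442$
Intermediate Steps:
$C = 16$ ($C = \left(-4\right) \left(-4\right) = 16$)
$a{\left(L \right)} = 5$
$u{\left(S \right)} = 25 S^{2}$ ($u{\left(S \right)} = \left(5 S\right)^{2} = 25 S^{2}$)
$u{\left(-83 \right)} + 161217 = 25 \left(-83\right)^{2} + 161217 = 25 \cdot 6889 + 161217 = 172225 + 161217 = 333442$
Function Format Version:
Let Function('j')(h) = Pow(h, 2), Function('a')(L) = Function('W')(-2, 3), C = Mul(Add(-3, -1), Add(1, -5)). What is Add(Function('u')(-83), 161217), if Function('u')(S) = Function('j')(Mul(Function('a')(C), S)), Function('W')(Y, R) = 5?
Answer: 333442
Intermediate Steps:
C = 16 (C = Mul(-4, -4) = 16)
Function('a')(L) = 5
Function('u')(S) = Mul(25, Pow(S, 2)) (Function('u')(S) = Pow(Mul(5, S), 2) = Mul(25, Pow(S, 2)))
Add(Function('u')(-83), 161217) = Add(Mul(25, Pow(-83, 2)), 161217) = Add(Mul(25, 6889), 161217) = Add(172225, 161217) = 333442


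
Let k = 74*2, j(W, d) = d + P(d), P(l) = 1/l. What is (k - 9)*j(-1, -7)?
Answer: -6950/7 ≈ -992.86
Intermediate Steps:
j(W, d) = d + 1/d
k = 148
(k - 9)*j(-1, -7) = (148 - 9)*(-7 + 1/(-7)) = 139*(-7 - ⅐) = 139*(-50/7) = -6950/7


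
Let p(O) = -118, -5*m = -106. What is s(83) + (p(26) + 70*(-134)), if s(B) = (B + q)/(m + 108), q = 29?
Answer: -3067574/323 ≈ -9497.1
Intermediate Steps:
m = 106/5 (m = -⅕*(-106) = 106/5 ≈ 21.200)
s(B) = 145/646 + 5*B/646 (s(B) = (B + 29)/(106/5 + 108) = (29 + B)/(646/5) = (29 + B)*(5/646) = 145/646 + 5*B/646)
s(83) + (p(26) + 70*(-134)) = (145/646 + (5/646)*83) + (-118 + 70*(-134)) = (145/646 + 415/646) + (-118 - 9380) = 280/323 - 9498 = -3067574/323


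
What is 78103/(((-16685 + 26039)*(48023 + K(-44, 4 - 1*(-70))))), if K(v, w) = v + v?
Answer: 78103/448383990 ≈ 0.00017419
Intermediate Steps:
K(v, w) = 2*v
78103/(((-16685 + 26039)*(48023 + K(-44, 4 - 1*(-70))))) = 78103/(((-16685 + 26039)*(48023 + 2*(-44)))) = 78103/((9354*(48023 - 88))) = 78103/((9354*47935)) = 78103/448383990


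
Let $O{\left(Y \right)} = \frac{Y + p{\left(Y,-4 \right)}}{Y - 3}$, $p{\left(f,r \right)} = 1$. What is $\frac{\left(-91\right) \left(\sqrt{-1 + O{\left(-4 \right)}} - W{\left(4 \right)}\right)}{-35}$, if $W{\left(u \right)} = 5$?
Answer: $-13 + \frac{26 i \sqrt{7}}{35} \approx -13.0 + 1.9654 i$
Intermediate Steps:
$O{\left(Y \right)} = \frac{1 + Y}{-3 + Y}$ ($O{\left(Y \right)} = \frac{Y + 1}{Y - 3} = \frac{1 + Y}{-3 + Y}$)
$\frac{\left(-91\right) \left(\sqrt{-1 + O{\left(-4 \right)}} - W{\left(4 \right)}\right)}{-35} = \frac{\left(-91\right) \left(\sqrt{-1 + \frac{1 - 4}{-3 - 4}} - 5\right)}{-35} = - 91 \left(\sqrt{-1 + \frac{1}{-7} \left(-3\right)} - 5\right) \left(- \frac{1}{35}\right) = - 91 \left(\sqrt{-1 - - \frac{3}{7}} - 5\right) \left(- \frac{1}{35}\right) = - 91 \left(\sqrt{-1 + \frac{3}{7}} - 5\right) \left(- \frac{1}{35}\right) = - 91 \left(\sqrt{- \frac{4}{7}} - 5\right) \left(- \frac{1}{35}\right) = - 91 \left(\frac{2 i \sqrt{7}}{7} - 5\right) \left(- \frac{1}{35}\right) = - 91 \left(-5 + \frac{2 i \sqrt{7}}{7}\right) \left(- \frac{1}{35}\right) = \left(455 - 26 i \sqrt{7}\right) \left(- \frac{1}{35}\right) = -13 + \frac{26 i \sqrt{7}}{35}$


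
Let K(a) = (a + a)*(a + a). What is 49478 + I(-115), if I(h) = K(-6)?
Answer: 49622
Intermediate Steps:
K(a) = 4*a² (K(a) = (2*a)*(2*a) = 4*a²)
I(h) = 144 (I(h) = 4*(-6)² = 4*36 = 144)
49478 + I(-115) = 49478 + 144 = 49622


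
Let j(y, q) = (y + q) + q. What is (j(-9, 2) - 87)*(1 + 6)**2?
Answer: -4508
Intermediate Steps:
j(y, q) = y + 2*q (j(y, q) = (q + y) + q = y + 2*q)
(j(-9, 2) - 87)*(1 + 6)**2 = ((-9 + 2*2) - 87)*(1 + 6)**2 = ((-9 + 4) - 87)*7**2 = (-5 - 87)*49 = -92*49 = -4508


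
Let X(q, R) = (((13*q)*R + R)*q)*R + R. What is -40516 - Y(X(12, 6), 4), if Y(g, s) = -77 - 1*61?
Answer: -40378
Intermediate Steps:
X(q, R) = R + R*q*(R + 13*R*q) (X(q, R) = ((13*R*q + R)*q)*R + R = ((R + 13*R*q)*q)*R + R = (q*(R + 13*R*q))*R + R = R*q*(R + 13*R*q) + R = R + R*q*(R + 13*R*q))
Y(g, s) = -138 (Y(g, s) = -77 - 61 = -138)
-40516 - Y(X(12, 6), 4) = -40516 - 1*(-138) = -40516 + 138 = -40378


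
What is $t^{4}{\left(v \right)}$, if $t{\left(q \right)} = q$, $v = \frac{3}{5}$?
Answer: $\frac{81}{625} \approx 0.1296$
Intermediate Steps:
$v = \frac{3}{5}$ ($v = 3 \cdot \frac{1}{5} = \frac{3}{5} \approx 0.6$)
$t^{4}{\left(v \right)} = \left(\frac{3}{5}\right)^{4} = \frac{81}{625}$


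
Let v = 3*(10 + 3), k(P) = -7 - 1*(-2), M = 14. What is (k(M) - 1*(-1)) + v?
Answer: 35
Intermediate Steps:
k(P) = -5 (k(P) = -7 + 2 = -5)
v = 39 (v = 3*13 = 39)
(k(M) - 1*(-1)) + v = (-5 - 1*(-1)) + 39 = (-5 + 1) + 39 = -4 + 39 = 35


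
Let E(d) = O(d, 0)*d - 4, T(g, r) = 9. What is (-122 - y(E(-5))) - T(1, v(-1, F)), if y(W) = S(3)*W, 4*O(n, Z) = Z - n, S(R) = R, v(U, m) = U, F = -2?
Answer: -401/4 ≈ -100.25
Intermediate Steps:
O(n, Z) = -n/4 + Z/4 (O(n, Z) = (Z - n)/4 = -n/4 + Z/4)
E(d) = -4 - d²/4 (E(d) = (-d/4 + (¼)*0)*d - 4 = (-d/4 + 0)*d - 4 = (-d/4)*d - 4 = -d²/4 - 4 = -4 - d²/4)
y(W) = 3*W
(-122 - y(E(-5))) - T(1, v(-1, F)) = (-122 - 3*(-4 - ¼*(-5)²)) - 1*9 = (-122 - 3*(-4 - ¼*25)) - 9 = (-122 - 3*(-4 - 25/4)) - 9 = (-122 - 3*(-41)/4) - 9 = (-122 - 1*(-123/4)) - 9 = (-122 + 123/4) - 9 = -365/4 - 9 = -401/4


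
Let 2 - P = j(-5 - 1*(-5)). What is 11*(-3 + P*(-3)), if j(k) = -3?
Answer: -198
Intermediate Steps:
P = 5 (P = 2 - 1*(-3) = 2 + 3 = 5)
11*(-3 + P*(-3)) = 11*(-3 + 5*(-3)) = 11*(-3 - 15) = 11*(-18) = -198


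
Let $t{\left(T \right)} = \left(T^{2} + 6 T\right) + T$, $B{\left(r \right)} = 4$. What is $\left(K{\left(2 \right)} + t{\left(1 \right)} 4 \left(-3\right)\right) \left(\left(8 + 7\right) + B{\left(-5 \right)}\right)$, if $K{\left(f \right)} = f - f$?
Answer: $-1824$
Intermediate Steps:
$K{\left(f \right)} = 0$
$t{\left(T \right)} = T^{2} + 7 T$
$\left(K{\left(2 \right)} + t{\left(1 \right)} 4 \left(-3\right)\right) \left(\left(8 + 7\right) + B{\left(-5 \right)}\right) = \left(0 + 1 \left(7 + 1\right) 4 \left(-3\right)\right) \left(\left(8 + 7\right) + 4\right) = \left(0 + 1 \cdot 8 \cdot 4 \left(-3\right)\right) \left(15 + 4\right) = \left(0 + 8 \cdot 4 \left(-3\right)\right) 19 = \left(0 + 32 \left(-3\right)\right) 19 = \left(0 - 96\right) 19 = \left(-96\right) 19 = -1824$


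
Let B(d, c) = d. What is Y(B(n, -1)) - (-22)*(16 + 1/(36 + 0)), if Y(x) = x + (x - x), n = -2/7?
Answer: 44393/126 ≈ 352.33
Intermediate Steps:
n = -2/7 (n = -2*⅐ = -2/7 ≈ -0.28571)
Y(x) = x (Y(x) = x + 0 = x)
Y(B(n, -1)) - (-22)*(16 + 1/(36 + 0)) = -2/7 - (-22)*(16 + 1/(36 + 0)) = -2/7 - (-22)*(16 + 1/36) = -2/7 - (-22)*577/36 = -2/7 - 1*(-6347/18) = -2/7 + 6347/18 = 44393/126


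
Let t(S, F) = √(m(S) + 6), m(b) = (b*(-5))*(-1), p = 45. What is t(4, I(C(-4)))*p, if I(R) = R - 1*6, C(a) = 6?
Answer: 45*√26 ≈ 229.46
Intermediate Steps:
m(b) = 5*b (m(b) = -5*b*(-1) = 5*b)
I(R) = -6 + R (I(R) = R - 6 = -6 + R)
t(S, F) = √(6 + 5*S) (t(S, F) = √(5*S + 6) = √(6 + 5*S))
t(4, I(C(-4)))*p = √(6 + 5*4)*45 = √(6 + 20)*45 = √26*45 = 45*√26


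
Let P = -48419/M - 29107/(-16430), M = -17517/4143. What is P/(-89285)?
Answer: -1098788834543/8565535939450 ≈ -0.12828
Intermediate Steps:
M = -5839/1381 (M = -17517*1/4143 = -5839/1381 ≈ -4.2281)
P = 1098788834543/95934770 (P = -48419/(-5839/1381) - 29107/(-16430) = -48419*(-1381/5839) - 29107*(-1/16430) = 66866639/5839 + 29107/16430 = 1098788834543/95934770 ≈ 11454.)
P/(-89285) = (1098788834543/95934770)/(-89285) = (1098788834543/95934770)*(-1/89285) = -1098788834543/8565535939450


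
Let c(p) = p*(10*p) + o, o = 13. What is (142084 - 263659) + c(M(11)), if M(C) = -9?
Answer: -120752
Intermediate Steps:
c(p) = 13 + 10*p² (c(p) = p*(10*p) + 13 = 10*p² + 13 = 13 + 10*p²)
(142084 - 263659) + c(M(11)) = (142084 - 263659) + (13 + 10*(-9)²) = -121575 + (13 + 10*81) = -121575 + (13 + 810) = -121575 + 823 = -120752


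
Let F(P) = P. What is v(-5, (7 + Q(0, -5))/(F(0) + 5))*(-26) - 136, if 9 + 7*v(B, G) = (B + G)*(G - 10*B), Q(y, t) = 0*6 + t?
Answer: 132746/175 ≈ 758.55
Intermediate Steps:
Q(y, t) = t (Q(y, t) = 0 + t = t)
v(B, G) = -9/7 + (B + G)*(G - 10*B)/7 (v(B, G) = -9/7 + ((B + G)*(G - 10*B))/7 = -9/7 + (B + G)*(G - 10*B)/7)
v(-5, (7 + Q(0, -5))/(F(0) + 5))*(-26) - 136 = (-9/7 - 10/7*(-5)**2 + ((7 - 5)/(0 + 5))**2/7 - 9/7*(-5)*(7 - 5)/(0 + 5))*(-26) - 136 = (-9/7 - 10/7*25 + (2/5)**2/7 - 9/7*(-5)*2/5)*(-26) - 136 = (-9/7 - 250/7 + (2*(1/5))**2/7 - 9/7*(-5)*2*(1/5))*(-26) - 136 = (-9/7 - 250/7 + (2/5)**2/7 - 9/7*(-5)*2/5)*(-26) - 136 = (-9/7 - 250/7 + (1/7)*(4/25) + 18/7)*(-26) - 136 = (-9/7 - 250/7 + 4/175 + 18/7)*(-26) - 136 = -6021/175*(-26) - 136 = 156546/175 - 136 = 132746/175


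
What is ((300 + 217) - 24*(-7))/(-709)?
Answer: -685/709 ≈ -0.96615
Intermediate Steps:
((300 + 217) - 24*(-7))/(-709) = (517 + 168)*(-1/709) = 685*(-1/709) = -685/709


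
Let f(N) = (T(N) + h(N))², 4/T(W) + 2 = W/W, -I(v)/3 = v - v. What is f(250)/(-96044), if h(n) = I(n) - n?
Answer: -16129/24011 ≈ -0.67173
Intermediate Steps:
I(v) = 0 (I(v) = -3*(v - v) = -3*0 = 0)
h(n) = -n (h(n) = 0 - n = -n)
T(W) = -4 (T(W) = 4/(-2 + W/W) = 4/(-2 + 1) = 4/(-1) = 4*(-1) = -4)
f(N) = (-4 - N)²
f(250)/(-96044) = (4 + 250)²/(-96044) = 254²*(-1/96044) = 64516*(-1/96044) = -16129/24011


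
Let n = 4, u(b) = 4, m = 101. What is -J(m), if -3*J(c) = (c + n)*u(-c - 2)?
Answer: 140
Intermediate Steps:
J(c) = -16/3 - 4*c/3 (J(c) = -(c + 4)*4/3 = -(4 + c)*4/3 = -(16 + 4*c)/3 = -16/3 - 4*c/3)
-J(m) = -(-16/3 - 4/3*101) = -(-16/3 - 404/3) = -1*(-140) = 140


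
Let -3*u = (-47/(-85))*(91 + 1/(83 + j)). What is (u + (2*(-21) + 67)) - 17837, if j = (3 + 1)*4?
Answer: -5295146/297 ≈ -17829.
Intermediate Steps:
j = 16 (j = 4*4 = 16)
u = -4982/297 (u = -(-47/(-85))*(91 + 1/(83 + 16))/3 = -(-47*(-1/85))*(91 + 1/99)/3 = -47*(91 + 1/99)/255 = -47*9010/(255*99) = -⅓*4982/99 = -4982/297 ≈ -16.774)
(u + (2*(-21) + 67)) - 17837 = (-4982/297 + (2*(-21) + 67)) - 17837 = (-4982/297 + (-42 + 67)) - 17837 = (-4982/297 + 25) - 17837 = 2443/297 - 17837 = -5295146/297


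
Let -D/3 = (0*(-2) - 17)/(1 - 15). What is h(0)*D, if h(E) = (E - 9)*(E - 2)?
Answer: -459/7 ≈ -65.571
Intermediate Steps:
D = -51/14 (D = -3*(0*(-2) - 17)/(1 - 15) = -3*(0 - 17)/(-14) = -(-51)*(-1)/14 = -3*17/14 = -51/14 ≈ -3.6429)
h(E) = (-9 + E)*(-2 + E)
h(0)*D = (18 + 0**2 - 11*0)*(-51/14) = (18 + 0 + 0)*(-51/14) = 18*(-51/14) = -459/7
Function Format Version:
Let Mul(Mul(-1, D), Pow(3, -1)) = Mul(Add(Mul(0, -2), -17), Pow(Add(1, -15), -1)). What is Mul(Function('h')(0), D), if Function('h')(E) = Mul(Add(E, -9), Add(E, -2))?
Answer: Rational(-459, 7) ≈ -65.571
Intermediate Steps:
D = Rational(-51, 14) (D = Mul(-3, Mul(Add(Mul(0, -2), -17), Pow(Add(1, -15), -1))) = Mul(-3, Mul(Add(0, -17), Pow(-14, -1))) = Mul(-3, Mul(-17, Rational(-1, 14))) = Mul(-3, Rational(17, 14)) = Rational(-51, 14) ≈ -3.6429)
Function('h')(E) = Mul(Add(-9, E), Add(-2, E))
Mul(Function('h')(0), D) = Mul(Add(18, Pow(0, 2), Mul(-11, 0)), Rational(-51, 14)) = Mul(Add(18, 0, 0), Rational(-51, 14)) = Mul(18, Rational(-51, 14)) = Rational(-459, 7)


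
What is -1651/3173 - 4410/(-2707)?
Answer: 9523673/8589311 ≈ 1.1088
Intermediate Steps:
-1651/3173 - 4410/(-2707) = -1651*1/3173 - 4410*(-1/2707) = -1651/3173 + 4410/2707 = 9523673/8589311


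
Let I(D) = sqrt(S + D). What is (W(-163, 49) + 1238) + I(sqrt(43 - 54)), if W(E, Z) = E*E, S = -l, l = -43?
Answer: 27807 + sqrt(43 + I*sqrt(11)) ≈ 27814.0 + 0.2527*I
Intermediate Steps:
S = 43 (S = -1*(-43) = 43)
W(E, Z) = E**2
I(D) = sqrt(43 + D)
(W(-163, 49) + 1238) + I(sqrt(43 - 54)) = ((-163)**2 + 1238) + sqrt(43 + sqrt(43 - 54)) = (26569 + 1238) + sqrt(43 + sqrt(-11)) = 27807 + sqrt(43 + I*sqrt(11))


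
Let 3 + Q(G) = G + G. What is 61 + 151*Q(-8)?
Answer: -2808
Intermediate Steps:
Q(G) = -3 + 2*G (Q(G) = -3 + (G + G) = -3 + 2*G)
61 + 151*Q(-8) = 61 + 151*(-3 + 2*(-8)) = 61 + 151*(-3 - 16) = 61 + 151*(-19) = 61 - 2869 = -2808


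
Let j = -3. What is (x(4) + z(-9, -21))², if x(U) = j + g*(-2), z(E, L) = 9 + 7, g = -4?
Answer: 441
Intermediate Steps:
z(E, L) = 16
x(U) = 5 (x(U) = -3 - 4*(-2) = -3 + 8 = 5)
(x(4) + z(-9, -21))² = (5 + 16)² = 21² = 441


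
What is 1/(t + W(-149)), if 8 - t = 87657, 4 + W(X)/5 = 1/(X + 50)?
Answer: -99/8679236 ≈ -1.1407e-5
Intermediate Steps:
W(X) = -20 + 5/(50 + X) (W(X) = -20 + 5/(X + 50) = -20 + 5/(50 + X))
t = -87649 (t = 8 - 1*87657 = 8 - 87657 = -87649)
1/(t + W(-149)) = 1/(-87649 + 5*(-199 - 4*(-149))/(50 - 149)) = 1/(-87649 + 5*(-199 + 596)/(-99)) = 1/(-87649 + 5*(-1/99)*397) = 1/(-87649 - 1985/99) = 1/(-8679236/99) = -99/8679236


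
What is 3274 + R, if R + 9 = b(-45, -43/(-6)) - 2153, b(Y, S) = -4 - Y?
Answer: 1153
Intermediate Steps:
R = -2121 (R = -9 + ((-4 - 1*(-45)) - 2153) = -9 + ((-4 + 45) - 2153) = -9 + (41 - 2153) = -9 - 2112 = -2121)
3274 + R = 3274 - 2121 = 1153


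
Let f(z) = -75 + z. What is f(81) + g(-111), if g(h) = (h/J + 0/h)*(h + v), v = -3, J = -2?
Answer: -6321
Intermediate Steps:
g(h) = -h*(-3 + h)/2 (g(h) = (h/(-2) + 0/h)*(h - 3) = (h*(-½) + 0)*(-3 + h) = (-h/2 + 0)*(-3 + h) = (-h/2)*(-3 + h) = -h*(-3 + h)/2)
f(81) + g(-111) = (-75 + 81) + (½)*(-111)*(3 - 1*(-111)) = 6 + (½)*(-111)*(3 + 111) = 6 + (½)*(-111)*114 = 6 - 6327 = -6321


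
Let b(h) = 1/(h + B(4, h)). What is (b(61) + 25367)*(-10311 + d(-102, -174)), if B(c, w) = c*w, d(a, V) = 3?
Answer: -79752336288/305 ≈ -2.6148e+8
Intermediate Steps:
b(h) = 1/(5*h) (b(h) = 1/(h + 4*h) = 1/(5*h))
(b(61) + 25367)*(-10311 + d(-102, -174)) = ((⅕)/61 + 25367)*(-10311 + 3) = ((⅕)*(1/61) + 25367)*(-10308) = (1/305 + 25367)*(-10308) = (7736936/305)*(-10308) = -79752336288/305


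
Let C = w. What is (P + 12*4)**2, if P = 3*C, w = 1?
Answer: 2601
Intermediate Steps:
C = 1
P = 3 (P = 3*1 = 3)
(P + 12*4)**2 = (3 + 12*4)**2 = (3 + 48)**2 = 51**2 = 2601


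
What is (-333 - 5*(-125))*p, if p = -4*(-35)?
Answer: 40880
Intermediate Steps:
p = 140
(-333 - 5*(-125))*p = (-333 - 5*(-125))*140 = (-333 + 625)*140 = 292*140 = 40880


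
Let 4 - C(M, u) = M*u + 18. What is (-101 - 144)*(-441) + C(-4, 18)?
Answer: 108103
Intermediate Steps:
C(M, u) = -14 - M*u (C(M, u) = 4 - (M*u + 18) = 4 - (18 + M*u) = 4 + (-18 - M*u) = -14 - M*u)
(-101 - 144)*(-441) + C(-4, 18) = (-101 - 144)*(-441) + (-14 - 1*(-4)*18) = -245*(-441) + (-14 + 72) = 108045 + 58 = 108103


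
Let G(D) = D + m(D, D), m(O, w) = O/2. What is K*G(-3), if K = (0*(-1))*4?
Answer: 0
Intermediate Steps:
m(O, w) = O/2 (m(O, w) = O*(½) = O/2)
K = 0 (K = 0*4 = 0)
G(D) = 3*D/2 (G(D) = D + D/2 = 3*D/2)
K*G(-3) = 0*((3/2)*(-3)) = 0*(-9/2) = 0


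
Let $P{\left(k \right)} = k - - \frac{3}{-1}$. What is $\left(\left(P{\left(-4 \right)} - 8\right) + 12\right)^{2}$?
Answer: $9$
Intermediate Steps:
$P{\left(k \right)} = -3 + k$ ($P{\left(k \right)} = k - \left(-3\right) \left(-1\right) = k - 3 = -3 + k$)
$\left(\left(P{\left(-4 \right)} - 8\right) + 12\right)^{2} = \left(\left(\left(-3 - 4\right) - 8\right) + 12\right)^{2} = \left(\left(-7 - 8\right) + 12\right)^{2} = \left(-15 + 12\right)^{2} = \left(-3\right)^{2} = 9$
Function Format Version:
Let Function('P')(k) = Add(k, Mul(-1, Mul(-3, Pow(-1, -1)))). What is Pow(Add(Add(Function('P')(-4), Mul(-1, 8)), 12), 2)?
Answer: 9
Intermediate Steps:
Function('P')(k) = Add(-3, k) (Function('P')(k) = Add(k, Mul(-1, Mul(-3, -1))) = Add(k, Mul(-1, 3)) = Add(k, -3) = Add(-3, k))
Pow(Add(Add(Function('P')(-4), Mul(-1, 8)), 12), 2) = Pow(Add(Add(Add(-3, -4), Mul(-1, 8)), 12), 2) = Pow(Add(Add(-7, -8), 12), 2) = Pow(Add(-15, 12), 2) = Pow(-3, 2) = 9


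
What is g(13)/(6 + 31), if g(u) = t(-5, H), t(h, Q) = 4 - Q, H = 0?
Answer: 4/37 ≈ 0.10811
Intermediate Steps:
g(u) = 4 (g(u) = 4 - 1*0 = 4 + 0 = 4)
g(13)/(6 + 31) = 4/(6 + 31) = 4/37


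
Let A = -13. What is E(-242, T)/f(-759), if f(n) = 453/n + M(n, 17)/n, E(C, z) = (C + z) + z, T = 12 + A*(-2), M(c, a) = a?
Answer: 62997/235 ≈ 268.07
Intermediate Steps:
T = 38 (T = 12 - 13*(-2) = 12 + 26 = 38)
E(C, z) = C + 2*z
f(n) = 470/n (f(n) = 453/n + 17/n = 470/n)
E(-242, T)/f(-759) = (-242 + 2*38)/((470/(-759))) = (-242 + 76)/((470*(-1/759))) = -166/(-470/759) = -166*(-759/470) = 62997/235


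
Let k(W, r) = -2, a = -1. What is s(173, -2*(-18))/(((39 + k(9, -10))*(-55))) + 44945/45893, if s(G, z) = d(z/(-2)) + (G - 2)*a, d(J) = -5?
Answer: 9049113/8490205 ≈ 1.0658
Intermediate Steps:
s(G, z) = -3 - G (s(G, z) = -5 + (G - 2)*(-1) = -5 + (-2 + G)*(-1) = -5 + (2 - G) = -3 - G)
s(173, -2*(-18))/(((39 + k(9, -10))*(-55))) + 44945/45893 = (-3 - 1*173)/(((39 - 2)*(-55))) + 44945/45893 = (-3 - 173)/((37*(-55))) + 44945*(1/45893) = -176/(-2035) + 44945/45893 = -176*(-1/2035) + 44945/45893 = 16/185 + 44945/45893 = 9049113/8490205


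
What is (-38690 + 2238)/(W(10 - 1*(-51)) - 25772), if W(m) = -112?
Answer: 9113/6471 ≈ 1.4083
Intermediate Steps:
(-38690 + 2238)/(W(10 - 1*(-51)) - 25772) = (-38690 + 2238)/(-112 - 25772) = -36452/(-25884) = -36452*(-1/25884) = 9113/6471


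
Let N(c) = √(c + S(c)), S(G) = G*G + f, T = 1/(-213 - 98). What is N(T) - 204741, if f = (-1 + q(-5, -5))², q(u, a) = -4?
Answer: -204741 + 3*√268635/311 ≈ -2.0474e+5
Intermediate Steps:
T = -1/311 (T = 1/(-311) = -1/311 ≈ -0.0032154)
f = 25 (f = (-1 - 4)² = (-5)² = 25)
S(G) = 25 + G² (S(G) = G*G + 25 = G² + 25 = 25 + G²)
N(c) = √(25 + c + c²) (N(c) = √(c + (25 + c²)) = √(25 + c + c²))
N(T) - 204741 = √(25 - 1/311 + (-1/311)²) - 204741 = √(25 - 1/311 + 1/96721) - 204741 = √(2417715/96721) - 204741 = 3*√268635/311 - 204741 = -204741 + 3*√268635/311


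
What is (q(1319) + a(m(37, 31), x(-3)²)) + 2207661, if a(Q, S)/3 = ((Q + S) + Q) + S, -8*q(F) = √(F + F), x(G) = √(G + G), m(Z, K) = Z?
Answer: 2207847 - √2638/8 ≈ 2.2078e+6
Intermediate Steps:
x(G) = √2*√G (x(G) = √(2*G) = √2*√G)
q(F) = -√2*√F/8 (q(F) = -√(F + F)/8 = -√2*√F/8)
a(Q, S) = 6*Q + 6*S (a(Q, S) = 3*(((Q + S) + Q) + S) = 3*((S + 2*Q) + S) = 3*(2*Q + 2*S) = 6*Q + 6*S)
(q(1319) + a(m(37, 31), x(-3)²)) + 2207661 = (-√2*√1319/8 + (6*37 + 6*(√2*√(-3))²)) + 2207661 = (-√2638/8 + (222 + 6*(√2*(I*√3))²)) + 2207661 = (-√2638/8 + (222 + 6*(I*√6)²)) + 2207661 = (-√2638/8 + (222 + 6*(-6))) + 2207661 = (-√2638/8 + (222 - 36)) + 2207661 = (-√2638/8 + 186) + 2207661 = (186 - √2638/8) + 2207661 = 2207847 - √2638/8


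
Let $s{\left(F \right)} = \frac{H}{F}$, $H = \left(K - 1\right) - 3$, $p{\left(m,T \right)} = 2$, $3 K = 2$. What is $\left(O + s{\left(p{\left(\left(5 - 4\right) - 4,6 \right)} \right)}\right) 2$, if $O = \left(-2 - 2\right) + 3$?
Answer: $- \frac{16}{3} \approx -5.3333$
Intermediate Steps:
$K = \frac{2}{3}$ ($K = \frac{1}{3} \cdot 2 = \frac{2}{3} \approx 0.66667$)
$O = -1$ ($O = -4 + 3 = -1$)
$H = - \frac{10}{3}$ ($H = \left(\frac{2}{3} - 1\right) - 3 = - \frac{1}{3} - 3 = - \frac{10}{3} \approx -3.3333$)
$s{\left(F \right)} = - \frac{10}{3 F}$
$\left(O + s{\left(p{\left(\left(5 - 4\right) - 4,6 \right)} \right)}\right) 2 = \left(-1 - \frac{10}{3 \cdot 2}\right) 2 = \left(-1 - \frac{5}{3}\right) 2 = \left(- \frac{8}{3}\right) 2 = - \frac{16}{3}$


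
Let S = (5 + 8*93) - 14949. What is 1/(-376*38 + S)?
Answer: -1/28488 ≈ -3.5102e-5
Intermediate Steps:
S = -14200 (S = (5 + 744) - 14949 = 749 - 14949 = -14200)
1/(-376*38 + S) = 1/(-376*38 - 14200) = 1/(-14288 - 14200) = 1/(-28488) = -1/28488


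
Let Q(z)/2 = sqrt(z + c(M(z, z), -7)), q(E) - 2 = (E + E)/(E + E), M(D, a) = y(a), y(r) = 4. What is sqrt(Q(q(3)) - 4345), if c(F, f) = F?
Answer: sqrt(-4345 + 2*sqrt(7)) ≈ 65.876*I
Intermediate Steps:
M(D, a) = 4
q(E) = 3 (q(E) = 2 + (E + E)/(E + E) = 2 + (2*E)/((2*E)) = 2 + (2*E)*(1/(2*E)) = 2 + 1 = 3)
Q(z) = 2*sqrt(4 + z) (Q(z) = 2*sqrt(z + 4) = 2*sqrt(4 + z))
sqrt(Q(q(3)) - 4345) = sqrt(2*sqrt(4 + 3) - 4345) = sqrt(2*sqrt(7) - 4345) = sqrt(-4345 + 2*sqrt(7))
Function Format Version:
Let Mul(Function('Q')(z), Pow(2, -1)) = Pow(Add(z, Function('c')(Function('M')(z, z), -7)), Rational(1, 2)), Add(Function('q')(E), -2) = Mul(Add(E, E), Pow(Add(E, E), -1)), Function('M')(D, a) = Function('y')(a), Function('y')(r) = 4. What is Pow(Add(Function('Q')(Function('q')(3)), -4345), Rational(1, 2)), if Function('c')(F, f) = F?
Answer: Pow(Add(-4345, Mul(2, Pow(7, Rational(1, 2)))), Rational(1, 2)) ≈ Mul(65.876, I)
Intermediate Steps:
Function('M')(D, a) = 4
Function('q')(E) = 3 (Function('q')(E) = Add(2, Mul(Add(E, E), Pow(Add(E, E), -1))) = Add(2, Mul(Mul(2, E), Pow(Mul(2, E), -1))) = Add(2, Mul(Mul(2, E), Mul(Rational(1, 2), Pow(E, -1)))) = Add(2, 1) = 3)
Function('Q')(z) = Mul(2, Pow(Add(4, z), Rational(1, 2))) (Function('Q')(z) = Mul(2, Pow(Add(z, 4), Rational(1, 2))) = Mul(2, Pow(Add(4, z), Rational(1, 2))))
Pow(Add(Function('Q')(Function('q')(3)), -4345), Rational(1, 2)) = Pow(Add(Mul(2, Pow(Add(4, 3), Rational(1, 2))), -4345), Rational(1, 2)) = Pow(Add(Mul(2, Pow(7, Rational(1, 2))), -4345), Rational(1, 2)) = Pow(Add(-4345, Mul(2, Pow(7, Rational(1, 2)))), Rational(1, 2))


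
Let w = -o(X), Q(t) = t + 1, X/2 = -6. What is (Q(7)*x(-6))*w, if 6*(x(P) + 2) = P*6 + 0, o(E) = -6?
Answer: -384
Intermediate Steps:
X = -12 (X = 2*(-6) = -12)
Q(t) = 1 + t
x(P) = -2 + P (x(P) = -2 + (P*6 + 0)/6 = -2 + (6*P + 0)/6 = -2 + (6*P)/6 = -2 + P)
w = 6 (w = -1*(-6) = 6)
(Q(7)*x(-6))*w = ((1 + 7)*(-2 - 6))*6 = (8*(-8))*6 = -64*6 = -384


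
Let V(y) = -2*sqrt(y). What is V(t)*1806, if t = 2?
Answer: -3612*sqrt(2) ≈ -5108.1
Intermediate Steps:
V(t)*1806 = -2*sqrt(2)*1806 = -3612*sqrt(2)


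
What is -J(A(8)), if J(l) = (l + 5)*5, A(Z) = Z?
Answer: -65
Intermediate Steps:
J(l) = 25 + 5*l (J(l) = (5 + l)*5 = 25 + 5*l)
-J(A(8)) = -(25 + 5*8) = -(25 + 40) = -1*65 = -65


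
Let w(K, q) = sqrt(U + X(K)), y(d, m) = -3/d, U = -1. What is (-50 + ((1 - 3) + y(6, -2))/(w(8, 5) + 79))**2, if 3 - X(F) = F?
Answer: 75*(-832387*I + 21080*sqrt(6))/(4*(-6235*I + 158*sqrt(6))) ≈ 2503.2 - 0.098089*I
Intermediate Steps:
X(F) = 3 - F
w(K, q) = sqrt(2 - K) (w(K, q) = sqrt(-1 + (3 - K)) = sqrt(2 - K))
(-50 + ((1 - 3) + y(6, -2))/(w(8, 5) + 79))**2 = (-50 + ((1 - 3) - 3/6)/(sqrt(2 - 1*8) + 79))**2 = (-50 + (-2 - 3*1/6)/(sqrt(2 - 8) + 79))**2 = (-50 + (-2 - 1/2)/(sqrt(-6) + 79))**2 = (-50 - 5/(2*(I*sqrt(6) + 79)))**2 = (-50 - 5/(2*(79 + I*sqrt(6))))**2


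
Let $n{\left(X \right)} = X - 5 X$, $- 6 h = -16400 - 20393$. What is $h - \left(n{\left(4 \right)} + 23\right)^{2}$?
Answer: $\frac{36499}{6} \approx 6083.2$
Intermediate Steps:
$h = \frac{36793}{6}$ ($h = - \frac{-16400 - 20393}{6} = \left(- \frac{1}{6}\right) \left(-36793\right) = \frac{36793}{6} \approx 6132.2$)
$n{\left(X \right)} = - 4 X$
$h - \left(n{\left(4 \right)} + 23\right)^{2} = \frac{36793}{6} - \left(\left(-4\right) 4 + 23\right)^{2} = \frac{36793}{6} - \left(-16 + 23\right)^{2} = \frac{36793}{6} - 7^{2} = \frac{36793}{6} - 49 = \frac{36499}{6}$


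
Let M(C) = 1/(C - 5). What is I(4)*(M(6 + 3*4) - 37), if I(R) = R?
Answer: -1920/13 ≈ -147.69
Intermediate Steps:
M(C) = 1/(-5 + C)
I(4)*(M(6 + 3*4) - 37) = 4*(1/(-5 + (6 + 3*4)) - 37) = 4*(1/(-5 + (6 + 12)) - 37) = 4*(1/(-5 + 18) - 37) = 4*(1/13 - 37) = 4*(-480/13) = -1920/13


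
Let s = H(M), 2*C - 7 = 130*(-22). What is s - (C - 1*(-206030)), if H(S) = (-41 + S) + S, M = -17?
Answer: -409357/2 ≈ -2.0468e+5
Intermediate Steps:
H(S) = -41 + 2*S
C = -2853/2 (C = 7/2 + (130*(-22))/2 = 7/2 + (½)*(-2860) = 7/2 - 1430 = -2853/2 ≈ -1426.5)
s = -75 (s = -41 + 2*(-17) = -41 - 34 = -75)
s - (C - 1*(-206030)) = -75 - (-2853/2 - 1*(-206030)) = -75 - (-2853/2 + 206030) = -75 - 1*409207/2 = -75 - 409207/2 = -409357/2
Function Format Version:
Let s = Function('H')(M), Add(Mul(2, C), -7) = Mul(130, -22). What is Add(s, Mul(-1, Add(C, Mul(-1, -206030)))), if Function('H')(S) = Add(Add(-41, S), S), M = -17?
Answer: Rational(-409357, 2) ≈ -2.0468e+5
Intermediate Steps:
Function('H')(S) = Add(-41, Mul(2, S))
C = Rational(-2853, 2) (C = Add(Rational(7, 2), Mul(Rational(1, 2), Mul(130, -22))) = Add(Rational(7, 2), Mul(Rational(1, 2), -2860)) = Add(Rational(7, 2), -1430) = Rational(-2853, 2) ≈ -1426.5)
s = -75 (s = Add(-41, Mul(2, -17)) = Add(-41, -34) = -75)
Add(s, Mul(-1, Add(C, Mul(-1, -206030)))) = Add(-75, Mul(-1, Add(Rational(-2853, 2), Mul(-1, -206030)))) = Add(-75, Mul(-1, Add(Rational(-2853, 2), 206030))) = Add(-75, Mul(-1, Rational(409207, 2))) = Add(-75, Rational(-409207, 2)) = Rational(-409357, 2)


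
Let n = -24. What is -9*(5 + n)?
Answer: 171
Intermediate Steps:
-9*(5 + n) = -9*(5 - 24) = -9*(-19) = 171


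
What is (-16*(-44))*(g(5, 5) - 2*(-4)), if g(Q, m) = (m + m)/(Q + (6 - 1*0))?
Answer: 6272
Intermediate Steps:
g(Q, m) = 2*m/(6 + Q) (g(Q, m) = (2*m)/(Q + (6 + 0)) = (2*m)/(Q + 6) = (2*m)/(6 + Q) = 2*m/(6 + Q))
(-16*(-44))*(g(5, 5) - 2*(-4)) = (-16*(-44))*(2*5/(6 + 5) - 2*(-4)) = 704*(2*5/11 + 8) = 704*(2*5*(1/11) + 8) = 704*(10/11 + 8) = 704*(98/11) = 6272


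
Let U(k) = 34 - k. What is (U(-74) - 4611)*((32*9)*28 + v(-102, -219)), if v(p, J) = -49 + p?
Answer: -35632239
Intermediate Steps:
(U(-74) - 4611)*((32*9)*28 + v(-102, -219)) = ((34 - 1*(-74)) - 4611)*((32*9)*28 + (-49 - 102)) = ((34 + 74) - 4611)*(288*28 - 151) = (108 - 4611)*(8064 - 151) = -4503*7913 = -35632239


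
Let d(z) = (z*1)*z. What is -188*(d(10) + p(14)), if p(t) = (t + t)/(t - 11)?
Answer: -61664/3 ≈ -20555.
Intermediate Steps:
p(t) = 2*t/(-11 + t) (p(t) = (2*t)/(-11 + t) = 2*t/(-11 + t))
d(z) = z² (d(z) = z*z = z²)
-188*(d(10) + p(14)) = -188*(10² + 2*14/(-11 + 14)) = -188*(100 + 2*14/3) = -188*(100 + 2*14*(⅓)) = -188*(100 + 28/3) = -188*328/3 = -61664/3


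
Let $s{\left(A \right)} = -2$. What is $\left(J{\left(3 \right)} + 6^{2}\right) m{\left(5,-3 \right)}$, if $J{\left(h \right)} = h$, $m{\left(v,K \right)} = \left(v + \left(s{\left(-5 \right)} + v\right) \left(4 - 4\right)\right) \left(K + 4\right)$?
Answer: $195$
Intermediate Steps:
$m{\left(v,K \right)} = v \left(4 + K\right)$ ($m{\left(v,K \right)} = \left(v + \left(-2 + v\right) \left(4 - 4\right)\right) \left(K + 4\right) = \left(v + \left(-2 + v\right) 0\right) \left(4 + K\right) = \left(v + 0\right) \left(4 + K\right) = v \left(4 + K\right)$)
$\left(J{\left(3 \right)} + 6^{2}\right) m{\left(5,-3 \right)} = \left(3 + 6^{2}\right) 5 \left(4 - 3\right) = \left(3 + 36\right) 5 \cdot 1 = 39 \cdot 5 = 195$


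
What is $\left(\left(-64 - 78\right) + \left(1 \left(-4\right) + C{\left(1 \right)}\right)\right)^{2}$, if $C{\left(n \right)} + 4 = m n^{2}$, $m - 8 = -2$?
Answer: $20736$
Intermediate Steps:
$m = 6$ ($m = 8 - 2 = 6$)
$C{\left(n \right)} = -4 + 6 n^{2}$
$\left(\left(-64 - 78\right) + \left(1 \left(-4\right) + C{\left(1 \right)}\right)\right)^{2} = \left(\left(-64 - 78\right) + \left(1 \left(-4\right) - \left(4 - 6 \cdot 1^{2}\right)\right)\right)^{2} = \left(\left(-64 - 78\right) + \left(-4 + \left(-4 + 6 \cdot 1\right)\right)\right)^{2} = \left(-142 + \left(-4 + \left(-4 + 6\right)\right)\right)^{2} = \left(-142 + \left(-4 + 2\right)\right)^{2} = \left(-142 - 2\right)^{2} = \left(-144\right)^{2} = 20736$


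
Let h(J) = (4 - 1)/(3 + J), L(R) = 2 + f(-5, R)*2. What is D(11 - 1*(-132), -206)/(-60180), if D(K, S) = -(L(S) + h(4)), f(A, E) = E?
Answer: -2867/421260 ≈ -0.0068058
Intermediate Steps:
L(R) = 2 + 2*R (L(R) = 2 + R*2 = 2 + 2*R)
h(J) = 3/(3 + J)
D(K, S) = -17/7 - 2*S (D(K, S) = -((2 + 2*S) + 3/(3 + 4)) = -((2 + 2*S) + 3/7) = -(17/7 + 2*S) = -17/7 - 2*S)
D(11 - 1*(-132), -206)/(-60180) = (-17/7 - 2*(-206))/(-60180) = (-17/7 + 412)*(-1/60180) = (2867/7)*(-1/60180) = -2867/421260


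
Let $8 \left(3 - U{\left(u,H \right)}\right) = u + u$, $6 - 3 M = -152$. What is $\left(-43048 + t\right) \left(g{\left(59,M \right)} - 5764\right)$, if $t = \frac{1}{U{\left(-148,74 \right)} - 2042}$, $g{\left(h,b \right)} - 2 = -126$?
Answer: $\frac{253720093568}{1001} \approx 2.5347 \cdot 10^{8}$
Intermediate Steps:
$M = \frac{158}{3}$ ($M = 2 - - \frac{152}{3} = 2 + \frac{152}{3} = \frac{158}{3} \approx 52.667$)
$g{\left(h,b \right)} = -124$ ($g{\left(h,b \right)} = 2 - 126 = -124$)
$U{\left(u,H \right)} = 3 - \frac{u}{4}$ ($U{\left(u,H \right)} = 3 - \frac{u + u}{8} = 3 - \frac{2 u}{8} = 3 - \frac{u}{4}$)
$t = - \frac{1}{2002}$ ($t = \frac{1}{\left(3 - -37\right) - 2042} = \frac{1}{\left(3 + 37\right) - 2042} = \frac{1}{40 - 2042} = \frac{1}{-2002} = - \frac{1}{2002} \approx -0.0004995$)
$\left(-43048 + t\right) \left(g{\left(59,M \right)} - 5764\right) = \left(-43048 - \frac{1}{2002}\right) \left(-124 - 5764\right) = \left(- \frac{86182097}{2002}\right) \left(-5888\right) = \frac{253720093568}{1001}$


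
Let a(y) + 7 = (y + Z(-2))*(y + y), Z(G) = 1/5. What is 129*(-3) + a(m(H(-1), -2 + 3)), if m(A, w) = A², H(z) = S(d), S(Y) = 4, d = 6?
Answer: 622/5 ≈ 124.40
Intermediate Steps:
Z(G) = ⅕
H(z) = 4
a(y) = -7 + 2*y*(⅕ + y) (a(y) = -7 + (y + ⅕)*(y + y) = -7 + (⅕ + y)*(2*y) = -7 + 2*y*(⅕ + y))
129*(-3) + a(m(H(-1), -2 + 3)) = 129*(-3) + (-7 + 2*(4²)² + (⅖)*4²) = -387 + (-7 + 2*16² + (⅖)*16) = -387 + (-7 + 2*256 + 32/5) = -387 + (-7 + 512 + 32/5) = -387 + 2557/5 = 622/5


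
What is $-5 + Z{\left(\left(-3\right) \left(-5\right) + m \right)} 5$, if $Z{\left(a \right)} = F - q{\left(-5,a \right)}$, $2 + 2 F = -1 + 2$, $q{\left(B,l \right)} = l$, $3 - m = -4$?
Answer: $- \frac{235}{2} \approx -117.5$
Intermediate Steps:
$m = 7$ ($m = 3 - -4 = 3 + 4 = 7$)
$F = - \frac{1}{2}$ ($F = -1 + \frac{-1 + 2}{2} = -1 + \frac{1}{2} \cdot 1 = -1 + \frac{1}{2} = - \frac{1}{2} \approx -0.5$)
$Z{\left(a \right)} = - \frac{1}{2} - a$
$-5 + Z{\left(\left(-3\right) \left(-5\right) + m \right)} 5 = -5 + \left(- \frac{1}{2} - \left(\left(-3\right) \left(-5\right) + 7\right)\right) 5 = -5 + \left(- \frac{1}{2} - \left(15 + 7\right)\right) 5 = -5 + \left(- \frac{1}{2} - 22\right) 5 = -5 - \frac{225}{2} = - \frac{235}{2}$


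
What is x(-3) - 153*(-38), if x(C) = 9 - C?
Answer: 5826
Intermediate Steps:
x(-3) - 153*(-38) = (9 - 1*(-3)) - 153*(-38) = (9 + 3) + 5814 = 12 + 5814 = 5826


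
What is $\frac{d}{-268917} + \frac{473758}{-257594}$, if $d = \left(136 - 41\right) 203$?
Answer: $- \frac{2282228972}{1194334581} \approx -1.9109$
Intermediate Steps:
$d = 19285$ ($d = 95 \cdot 203 = 19285$)
$\frac{d}{-268917} + \frac{473758}{-257594} = \frac{19285}{-268917} + \frac{473758}{-257594} = 19285 \left(- \frac{1}{268917}\right) + 473758 \left(- \frac{1}{257594}\right) = - \frac{665}{9273} - \frac{236879}{128797} = - \frac{2282228972}{1194334581}$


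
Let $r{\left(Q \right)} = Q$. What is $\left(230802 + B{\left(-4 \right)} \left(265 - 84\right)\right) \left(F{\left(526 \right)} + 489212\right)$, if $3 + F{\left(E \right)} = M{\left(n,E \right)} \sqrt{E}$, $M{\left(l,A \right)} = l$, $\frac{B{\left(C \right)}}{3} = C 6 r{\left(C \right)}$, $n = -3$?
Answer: $138411902370 - 848790 \sqrt{526} \approx 1.3839 \cdot 10^{11}$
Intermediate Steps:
$B{\left(C \right)} = 18 C^{2}$ ($B{\left(C \right)} = 3 C 6 C = 3 \cdot 6 C C = 3 \cdot 6 C^{2} = 18 C^{2}$)
$F{\left(E \right)} = -3 - 3 \sqrt{E}$
$\left(230802 + B{\left(-4 \right)} \left(265 - 84\right)\right) \left(F{\left(526 \right)} + 489212\right) = \left(230802 + 18 \left(-4\right)^{2} \left(265 - 84\right)\right) \left(\left(-3 - 3 \sqrt{526}\right) + 489212\right) = \left(230802 + 18 \cdot 16 \cdot 181\right) \left(489209 - 3 \sqrt{526}\right) = \left(230802 + 288 \cdot 181\right) \left(489209 - 3 \sqrt{526}\right) = \left(230802 + 52128\right) \left(489209 - 3 \sqrt{526}\right) = 282930 \left(489209 - 3 \sqrt{526}\right) = 138411902370 - 848790 \sqrt{526}$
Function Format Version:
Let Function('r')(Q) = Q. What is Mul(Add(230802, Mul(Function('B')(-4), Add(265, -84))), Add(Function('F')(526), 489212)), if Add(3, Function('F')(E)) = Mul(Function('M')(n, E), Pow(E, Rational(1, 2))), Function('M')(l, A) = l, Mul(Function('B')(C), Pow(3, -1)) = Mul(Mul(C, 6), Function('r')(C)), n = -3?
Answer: Add(138411902370, Mul(-848790, Pow(526, Rational(1, 2)))) ≈ 1.3839e+11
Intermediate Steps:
Function('B')(C) = Mul(18, Pow(C, 2)) (Function('B')(C) = Mul(3, Mul(Mul(C, 6), C)) = Mul(3, Mul(Mul(6, C), C)) = Mul(3, Mul(6, Pow(C, 2))) = Mul(18, Pow(C, 2)))
Function('F')(E) = Add(-3, Mul(-3, Pow(E, Rational(1, 2))))
Mul(Add(230802, Mul(Function('B')(-4), Add(265, -84))), Add(Function('F')(526), 489212)) = Mul(Add(230802, Mul(Mul(18, Pow(-4, 2)), Add(265, -84))), Add(Add(-3, Mul(-3, Pow(526, Rational(1, 2)))), 489212)) = Mul(Add(230802, Mul(Mul(18, 16), 181)), Add(489209, Mul(-3, Pow(526, Rational(1, 2))))) = Mul(Add(230802, Mul(288, 181)), Add(489209, Mul(-3, Pow(526, Rational(1, 2))))) = Mul(Add(230802, 52128), Add(489209, Mul(-3, Pow(526, Rational(1, 2))))) = Mul(282930, Add(489209, Mul(-3, Pow(526, Rational(1, 2))))) = Add(138411902370, Mul(-848790, Pow(526, Rational(1, 2))))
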